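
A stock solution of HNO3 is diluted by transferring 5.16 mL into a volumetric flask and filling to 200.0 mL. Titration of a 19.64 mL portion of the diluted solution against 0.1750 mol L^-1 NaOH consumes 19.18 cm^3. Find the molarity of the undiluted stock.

n(NaOH) = 0.1750 x 0.01918 = 0.003356 mol.
n(HNO3) in the aliquot = 0.003356 mol.
[diluted HNO3] = 0.003356 / 0.01964 = 0.1709 M.
Dilution factor = 200.0/5.160 = 38.76, so [stock] = 0.1709 x 38.76 = 6.62 M.

6.62 M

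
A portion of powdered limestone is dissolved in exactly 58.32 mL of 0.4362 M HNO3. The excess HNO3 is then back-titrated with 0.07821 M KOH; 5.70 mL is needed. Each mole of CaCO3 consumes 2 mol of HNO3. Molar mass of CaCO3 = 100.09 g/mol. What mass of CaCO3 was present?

1.25 g

Total n(HNO3) added = 0.4362 x 0.05832 = 0.02544 mol.
n(KOH) used = 0.07821 x 0.005700 = 0.0004458 mol, which equals the excess n(HNO3).
So n(HNO3) consumed by the sample = 0.02544 - 0.0004458 = 0.02499 mol.
n(CaCO3) = 0.02499 / 2 = 0.01250 mol.
mass = 0.01250 mol x 100.09 g/mol = 1.25 g.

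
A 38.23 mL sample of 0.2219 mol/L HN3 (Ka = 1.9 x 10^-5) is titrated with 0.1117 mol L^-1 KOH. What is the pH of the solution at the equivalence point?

8.80

n(HN3) = 0.2219 x 0.03823 = 0.008483 mol; V(KOH) at equivalence = 0.008483/0.1117 = 0.07595 L.
At equivalence all the acid is converted to N3-; total volume = 0.03823 + 0.07595 = 0.1142 L, so [N3-] = 0.008483/0.1142 = 0.07430 M.
Kb = Kw/Ka = 1.0e-14 / 1.9 x 10^-5 = 5.26e-10.
[OH^-] = sqrt(Kb x [N3-]) = sqrt(5.26e-10 x 0.07430) = 6.25e-6 M.
pOH = 5.20, so pH = 14.00 - 5.20 = 8.80.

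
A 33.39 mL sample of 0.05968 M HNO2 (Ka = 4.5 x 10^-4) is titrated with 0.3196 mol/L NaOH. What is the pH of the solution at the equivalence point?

n(HNO2) = 0.05968 x 0.03339 = 0.001993 mol; V(NaOH) at equivalence = 0.001993/0.3196 = 0.006235 L.
At equivalence all the acid is converted to NO2-; total volume = 0.03339 + 0.006235 = 0.03963 L, so [NO2-] = 0.001993/0.03963 = 0.05029 M.
Kb = Kw/Ka = 1.0e-14 / 4.5 x 10^-4 = 2.22e-11.
[OH^-] = sqrt(Kb x [NO2-]) = sqrt(2.22e-11 x 0.05029) = 1.06e-6 M.
pOH = 5.98, so pH = 14.00 - 5.98 = 8.02.

8.02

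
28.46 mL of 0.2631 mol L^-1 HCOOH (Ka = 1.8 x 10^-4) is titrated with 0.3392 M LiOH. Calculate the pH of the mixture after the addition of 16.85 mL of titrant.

4.25

Initial n(HCOOH) = 0.2631 x 0.02846 = 0.007488 mol.
n(LiOH) added = 0.3392 x 0.01685 = 0.005716 mol, converting that many moles of HCOOH to HCOO-.
Remaining n(HCOOH) = 0.001772 mol; n(HCOO-) = 0.005716 mol.
By Henderson-Hasselbalch, pH = pKa + log([A^-]/[HA]) = 3.74 + log(0.005716/0.001772) = 3.74 + (+0.51) = 4.25.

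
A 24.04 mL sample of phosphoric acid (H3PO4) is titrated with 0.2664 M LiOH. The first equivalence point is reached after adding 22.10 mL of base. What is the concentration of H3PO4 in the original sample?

n(LiOH) = 0.2664 x 0.02210 = 0.005887 mol.
At the first equivalence point, 1 mol OH^- react per mol H3PO4, so n(H3PO4) = 0.005887 / 1 = 0.005887 mol.
[H3PO4] = 0.005887 / 0.02404 L = 0.245 M.

0.245 M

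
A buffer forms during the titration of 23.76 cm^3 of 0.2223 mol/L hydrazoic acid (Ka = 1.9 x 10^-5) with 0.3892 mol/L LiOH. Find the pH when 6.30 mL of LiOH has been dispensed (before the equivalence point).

Initial n(HN3) = 0.2223 x 0.02376 = 0.005282 mol.
n(LiOH) added = 0.3892 x 0.006300 = 0.002452 mol, converting that many moles of HN3 to N3-.
Remaining n(HN3) = 0.002830 mol; n(N3-) = 0.002452 mol.
By Henderson-Hasselbalch, pH = pKa + log([A^-]/[HA]) = 4.72 + log(0.002452/0.002830) = 4.72 + (-0.06) = 4.66.

4.66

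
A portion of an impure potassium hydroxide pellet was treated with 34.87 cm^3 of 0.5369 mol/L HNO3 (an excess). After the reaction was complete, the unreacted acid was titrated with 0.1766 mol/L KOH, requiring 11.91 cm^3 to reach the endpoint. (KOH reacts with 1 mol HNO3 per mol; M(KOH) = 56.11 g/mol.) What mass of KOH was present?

Total n(HNO3) added = 0.5369 x 0.03487 = 0.01872 mol.
n(KOH) used = 0.1766 x 0.01191 = 0.002103 mol, which equals the excess n(HNO3).
So n(HNO3) consumed by the sample = 0.01872 - 0.002103 = 0.01662 mol.
n(KOH) = 0.01662 / 1 = 0.01662 mol.
mass = 0.01662 mol x 56.11 g/mol = 0.932 g.

0.932 g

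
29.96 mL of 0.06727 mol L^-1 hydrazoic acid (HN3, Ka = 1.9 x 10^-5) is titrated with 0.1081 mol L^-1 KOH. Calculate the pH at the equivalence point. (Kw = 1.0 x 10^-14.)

8.67

n(HN3) = 0.06727 x 0.02996 = 0.002015 mol; V(KOH) at equivalence = 0.002015/0.1081 = 0.01864 L.
At equivalence all the acid is converted to N3-; total volume = 0.02996 + 0.01864 = 0.04860 L, so [N3-] = 0.002015/0.04860 = 0.04147 M.
Kb = Kw/Ka = 1.0e-14 / 1.9 x 10^-5 = 5.26e-10.
[OH^-] = sqrt(Kb x [N3-]) = sqrt(5.26e-10 x 0.04147) = 4.67e-6 M.
pOH = 5.33, so pH = 14.00 - 5.33 = 8.67.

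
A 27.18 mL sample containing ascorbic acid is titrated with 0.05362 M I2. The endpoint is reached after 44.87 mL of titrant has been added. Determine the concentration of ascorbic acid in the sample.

n(I2) = 0.05362 x 0.04487 = 0.002406 mol.
From the balanced equation, 1 mol I2 reacts with 1 mol ascorbic acid, so n(ascorbic acid) = 0.002406 x 1/1 = 0.002406 mol.
[ascorbic acid] = 0.002406 / 0.02718 L = 0.0885 M.

0.0885 M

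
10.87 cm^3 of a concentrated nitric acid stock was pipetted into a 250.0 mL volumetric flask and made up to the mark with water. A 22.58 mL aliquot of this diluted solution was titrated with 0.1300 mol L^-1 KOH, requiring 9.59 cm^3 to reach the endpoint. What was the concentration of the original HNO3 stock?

1.27 M

n(KOH) = 0.1300 x 0.009590 = 0.001247 mol.
n(HNO3) in the aliquot = 0.001247 mol.
[diluted HNO3] = 0.001247 / 0.02258 = 0.05521 M.
Dilution factor = 250.0/10.87 = 23.00, so [stock] = 0.05521 x 23.00 = 1.27 M.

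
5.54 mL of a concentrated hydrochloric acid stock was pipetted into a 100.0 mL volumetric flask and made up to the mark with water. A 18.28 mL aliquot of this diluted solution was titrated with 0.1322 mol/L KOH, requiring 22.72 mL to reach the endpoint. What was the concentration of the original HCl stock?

n(KOH) = 0.1322 x 0.02272 = 0.003004 mol.
n(HCl) in the aliquot = 0.003004 mol.
[diluted HCl] = 0.003004 / 0.01828 = 0.1643 M.
Dilution factor = 100.0/5.540 = 18.05, so [stock] = 0.1643 x 18.05 = 2.97 M.

2.97 M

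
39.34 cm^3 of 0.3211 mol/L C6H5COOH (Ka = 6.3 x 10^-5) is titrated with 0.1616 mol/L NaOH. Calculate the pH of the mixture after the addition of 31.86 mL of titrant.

Initial n(C6H5COOH) = 0.3211 x 0.03934 = 0.01263 mol.
n(NaOH) added = 0.1616 x 0.03186 = 0.005149 mol, converting that many moles of C6H5COOH to C6H5COO-.
Remaining n(C6H5COOH) = 0.007483 mol; n(C6H5COO-) = 0.005149 mol.
By Henderson-Hasselbalch, pH = pKa + log([A^-]/[HA]) = 4.20 + log(0.005149/0.007483) = 4.20 + (-0.16) = 4.04.

4.04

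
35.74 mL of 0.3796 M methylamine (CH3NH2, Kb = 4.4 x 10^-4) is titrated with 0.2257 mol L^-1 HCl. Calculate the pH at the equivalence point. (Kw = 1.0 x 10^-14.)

5.75

n(CH3NH2) = 0.3796 x 0.03574 = 0.01357 mol; V(HCl) at equivalence = 0.01357/0.2257 = 0.06011 L.
At equivalence the base is fully converted to CH3NH3+; total volume = 0.09585 L, so [CH3NH3+] = 0.01357/0.09585 = 0.1415 M.
Ka(CH3NH3+) = Kw/Kb = 1.0e-14 / 4.4 x 10^-4 = 2.27e-11.
[H^+] = sqrt(Ka x [CH3NH3+]) = sqrt(2.27e-11 x 0.1415) = 1.79e-6 M.
pH = -log(1.79e-6) = 5.75.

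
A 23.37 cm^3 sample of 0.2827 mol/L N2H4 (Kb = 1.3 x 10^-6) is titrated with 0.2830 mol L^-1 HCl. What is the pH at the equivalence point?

n(N2H4) = 0.2827 x 0.02337 = 0.006607 mol; V(HCl) at equivalence = 0.006607/0.2830 = 0.02335 L.
At equivalence the base is fully converted to N2H5+; total volume = 0.04672 L, so [N2H5+] = 0.006607/0.04672 = 0.1414 M.
Ka(N2H5+) = Kw/Kb = 1.0e-14 / 1.3 x 10^-6 = 7.69e-9.
[H^+] = sqrt(Ka x [N2H5+]) = sqrt(7.69e-9 x 0.1414) = 3.30e-5 M.
pH = -log(3.30e-5) = 4.48.

4.48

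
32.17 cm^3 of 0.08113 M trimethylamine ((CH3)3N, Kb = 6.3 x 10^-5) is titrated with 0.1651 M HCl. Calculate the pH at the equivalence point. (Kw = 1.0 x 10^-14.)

5.53

n((CH3)3N) = 0.08113 x 0.03217 = 0.002610 mol; V(HCl) at equivalence = 0.002610/0.1651 = 0.01581 L.
At equivalence the base is fully converted to (CH3)3NH+; total volume = 0.04798 L, so [(CH3)3NH+] = 0.002610/0.04798 = 0.05440 M.
Ka((CH3)3NH+) = Kw/Kb = 1.0e-14 / 6.3 x 10^-5 = 1.59e-10.
[H^+] = sqrt(Ka x [(CH3)3NH+]) = sqrt(1.59e-10 x 0.05440) = 2.94e-6 M.
pH = -log(2.94e-6) = 5.53.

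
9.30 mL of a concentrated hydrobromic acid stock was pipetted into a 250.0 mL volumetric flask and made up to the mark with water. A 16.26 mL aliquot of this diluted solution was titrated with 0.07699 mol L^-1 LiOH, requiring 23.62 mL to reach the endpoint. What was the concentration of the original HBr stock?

3.01 M

n(LiOH) = 0.07699 x 0.02362 = 0.001819 mol.
n(HBr) in the aliquot = 0.001819 mol.
[diluted HBr] = 0.001819 / 0.01626 = 0.1118 M.
Dilution factor = 250.0/9.300 = 26.88, so [stock] = 0.1118 x 26.88 = 3.01 M.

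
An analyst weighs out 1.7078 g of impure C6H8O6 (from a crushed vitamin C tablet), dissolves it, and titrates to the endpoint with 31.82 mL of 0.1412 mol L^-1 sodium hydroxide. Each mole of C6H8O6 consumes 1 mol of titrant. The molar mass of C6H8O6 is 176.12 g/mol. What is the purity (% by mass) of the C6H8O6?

46.3%

n(NaOH) = 0.1412 x 0.03182 = 0.004493 mol.
n(C6H8O6) = 0.004493 / 1 = 0.004493 mol.
mass of C6H8O6 = 0.004493 x 176.12 = 0.7913 g.
% purity = 0.7913 / 1.7078 x 100 = 46.3%.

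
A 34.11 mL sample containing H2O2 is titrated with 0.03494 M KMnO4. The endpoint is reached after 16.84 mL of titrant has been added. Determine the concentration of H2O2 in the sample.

0.0431 M

n(KMnO4) = 0.03494 x 0.01684 = 0.0005884 mol.
From the balanced equation, 2 mol KMnO4 reacts with 5 mol H2O2, so n(H2O2) = 0.0005884 x 5/2 = 0.001471 mol.
[H2O2] = 0.001471 / 0.03411 L = 0.0431 M.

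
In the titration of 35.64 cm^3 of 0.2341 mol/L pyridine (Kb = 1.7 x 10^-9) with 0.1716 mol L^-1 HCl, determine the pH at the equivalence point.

3.12

n(C5H5N) = 0.2341 x 0.03564 = 0.008343 mol; V(HCl) at equivalence = 0.008343/0.1716 = 0.04862 L.
At equivalence the base is fully converted to C5H5NH+; total volume = 0.08426 L, so [C5H5NH+] = 0.008343/0.08426 = 0.09902 M.
Ka(C5H5NH+) = Kw/Kb = 1.0e-14 / 1.7 x 10^-9 = 5.88e-6.
[H^+] = sqrt(Ka x [C5H5NH+]) = sqrt(5.88e-6 x 0.09902) = 0.000763 M.
pH = -log(0.000763) = 3.12.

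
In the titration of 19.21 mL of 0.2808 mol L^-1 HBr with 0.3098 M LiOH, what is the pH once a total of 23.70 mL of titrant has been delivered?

n(acid) = 0.2808 x 0.01921 = 0.005394 mol; n(LiOH) added = 0.3098 x 0.02370 = 0.007342 mol.
Base is in excess by 0.007342 - 0.005394 = 0.001948 mol in a total volume of 0.04291 L.
[OH^-] = 0.001948/0.04291 = 0.04540 M, so pOH = 1.34 and pH = 14.00 - 1.34 = 12.66.

12.66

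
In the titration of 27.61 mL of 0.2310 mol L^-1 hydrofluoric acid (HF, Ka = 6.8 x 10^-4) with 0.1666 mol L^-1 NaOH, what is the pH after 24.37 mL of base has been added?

Initial n(HF) = 0.2310 x 0.02761 = 0.006378 mol.
n(NaOH) added = 0.1666 x 0.02437 = 0.004060 mol, converting that many moles of HF to F-.
Remaining n(HF) = 0.002318 mol; n(F-) = 0.004060 mol.
By Henderson-Hasselbalch, pH = pKa + log([A^-]/[HA]) = 3.17 + log(0.004060/0.002318) = 3.17 + (+0.24) = 3.41.

3.41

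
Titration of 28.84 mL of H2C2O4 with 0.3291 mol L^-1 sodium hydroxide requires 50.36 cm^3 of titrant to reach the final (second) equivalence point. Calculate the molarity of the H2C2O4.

n(NaOH) = 0.3291 x 0.05036 = 0.01657 mol.
At the final (second) equivalence point, 2 mol OH^- react per mol H2C2O4, so n(H2C2O4) = 0.01657 / 2 = 0.008287 mol.
[H2C2O4] = 0.008287 / 0.02884 L = 0.287 M.

0.287 M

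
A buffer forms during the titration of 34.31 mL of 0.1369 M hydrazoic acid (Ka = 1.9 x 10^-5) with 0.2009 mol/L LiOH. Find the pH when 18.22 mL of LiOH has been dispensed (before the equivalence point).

Initial n(HN3) = 0.1369 x 0.03431 = 0.004697 mol.
n(LiOH) added = 0.2009 x 0.01822 = 0.003660 mol, converting that many moles of HN3 to N3-.
Remaining n(HN3) = 0.001037 mol; n(N3-) = 0.003660 mol.
By Henderson-Hasselbalch, pH = pKa + log([A^-]/[HA]) = 4.72 + log(0.003660/0.001037) = 4.72 + (+0.55) = 5.27.

5.27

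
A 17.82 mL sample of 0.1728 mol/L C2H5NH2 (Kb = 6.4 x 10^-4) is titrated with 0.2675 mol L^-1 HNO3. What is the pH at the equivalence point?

n(C2H5NH2) = 0.1728 x 0.01782 = 0.003079 mol; V(HNO3) at equivalence = 0.003079/0.2675 = 0.01151 L.
At equivalence the base is fully converted to C2H5NH3+; total volume = 0.02933 L, so [C2H5NH3+] = 0.003079/0.02933 = 0.1050 M.
Ka(C2H5NH3+) = Kw/Kb = 1.0e-14 / 6.4 x 10^-4 = 1.56e-11.
[H^+] = sqrt(Ka x [C2H5NH3+]) = sqrt(1.56e-11 x 0.1050) = 1.28e-6 M.
pH = -log(1.28e-6) = 5.89.

5.89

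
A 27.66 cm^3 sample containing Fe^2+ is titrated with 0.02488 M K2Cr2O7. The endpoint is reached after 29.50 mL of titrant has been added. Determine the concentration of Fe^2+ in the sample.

n(K2Cr2O7) = 0.02488 x 0.02950 = 0.0007340 mol.
From the balanced equation, 1 mol K2Cr2O7 reacts with 6 mol Fe^2+, so n(Fe^2+) = 0.0007340 x 6/1 = 0.004404 mol.
[Fe^2+] = 0.004404 / 0.02766 L = 0.159 M.

0.159 M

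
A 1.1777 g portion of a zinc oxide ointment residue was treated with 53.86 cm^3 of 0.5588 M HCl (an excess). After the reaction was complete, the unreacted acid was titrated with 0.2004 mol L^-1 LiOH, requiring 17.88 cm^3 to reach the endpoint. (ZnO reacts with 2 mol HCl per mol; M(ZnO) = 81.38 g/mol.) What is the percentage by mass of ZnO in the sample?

91.6%

Total n(HCl) added = 0.5588 x 0.05386 = 0.03010 mol.
n(LiOH) used = 0.2004 x 0.01788 = 0.003583 mol, which equals the excess n(HCl).
So n(HCl) consumed by the sample = 0.03010 - 0.003583 = 0.02651 mol.
n(ZnO) = 0.02651 / 2 = 0.01326 mol.
mass ZnO = 0.01326 x 81.38 = 1.079 g, so %ZnO = 1.079/1.1777 x 100 = 91.6%.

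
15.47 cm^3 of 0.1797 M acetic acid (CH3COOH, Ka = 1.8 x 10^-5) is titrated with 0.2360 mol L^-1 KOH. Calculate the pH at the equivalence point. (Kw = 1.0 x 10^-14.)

8.88

n(CH3COOH) = 0.1797 x 0.01547 = 0.002780 mol; V(KOH) at equivalence = 0.002780/0.2360 = 0.01178 L.
At equivalence all the acid is converted to CH3COO-; total volume = 0.01547 + 0.01178 = 0.02725 L, so [CH3COO-] = 0.002780/0.02725 = 0.1020 M.
Kb = Kw/Ka = 1.0e-14 / 1.8 x 10^-5 = 5.56e-10.
[OH^-] = sqrt(Kb x [CH3COO-]) = sqrt(5.56e-10 x 0.1020) = 7.53e-6 M.
pOH = 5.12, so pH = 14.00 - 5.12 = 8.88.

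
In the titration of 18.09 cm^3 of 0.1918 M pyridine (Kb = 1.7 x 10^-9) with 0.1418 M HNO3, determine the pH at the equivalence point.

3.16

n(C5H5N) = 0.1918 x 0.01809 = 0.003470 mol; V(HNO3) at equivalence = 0.003470/0.1418 = 0.02447 L.
At equivalence the base is fully converted to C5H5NH+; total volume = 0.04256 L, so [C5H5NH+] = 0.003470/0.04256 = 0.08153 M.
Ka(C5H5NH+) = Kw/Kb = 1.0e-14 / 1.7 x 10^-9 = 5.88e-6.
[H^+] = sqrt(Ka x [C5H5NH+]) = sqrt(5.88e-6 x 0.08153) = 0.000693 M.
pH = -log(0.000693) = 3.16.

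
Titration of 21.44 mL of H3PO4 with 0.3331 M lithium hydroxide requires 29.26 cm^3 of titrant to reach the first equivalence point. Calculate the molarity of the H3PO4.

0.455 M

n(LiOH) = 0.3331 x 0.02926 = 0.009747 mol.
At the first equivalence point, 1 mol OH^- react per mol H3PO4, so n(H3PO4) = 0.009747 / 1 = 0.009747 mol.
[H3PO4] = 0.009747 / 0.02144 L = 0.455 M.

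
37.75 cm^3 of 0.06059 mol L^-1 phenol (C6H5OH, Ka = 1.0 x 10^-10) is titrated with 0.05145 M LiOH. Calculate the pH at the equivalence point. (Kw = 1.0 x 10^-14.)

n(C6H5OH) = 0.06059 x 0.03775 = 0.002287 mol; V(LiOH) at equivalence = 0.002287/0.05145 = 0.04446 L.
At equivalence all the acid is converted to C6H5O-; total volume = 0.03775 + 0.04446 = 0.08221 L, so [C6H5O-] = 0.002287/0.08221 = 0.02782 M.
Kb = Kw/Ka = 1.0e-14 / 1.0 x 10^-10 = 0.000100.
[OH^-] = sqrt(Kb x [C6H5O-]) = sqrt(0.000100 x 0.02782) = 0.00167 M.
pOH = 2.78, so pH = 14.00 - 2.78 = 11.22.

11.22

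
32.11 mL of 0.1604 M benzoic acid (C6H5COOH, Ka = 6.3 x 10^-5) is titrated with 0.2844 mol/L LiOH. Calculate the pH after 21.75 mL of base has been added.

n(acid) = 0.1604 x 0.03211 = 0.005150 mol; n(LiOH) added = 0.2844 x 0.02175 = 0.006186 mol.
Base is in excess by 0.006186 - 0.005150 = 0.001035 mol in a total volume of 0.05386 L.
[OH^-] = 0.001035/0.05386 = 0.01922 M, so pOH = 1.72 and pH = 14.00 - 1.72 = 12.28.

12.28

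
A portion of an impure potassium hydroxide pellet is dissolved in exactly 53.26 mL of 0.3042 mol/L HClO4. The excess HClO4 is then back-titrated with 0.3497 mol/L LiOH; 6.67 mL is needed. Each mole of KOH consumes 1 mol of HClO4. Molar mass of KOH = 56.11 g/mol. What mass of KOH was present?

Total n(HClO4) added = 0.3042 x 0.05326 = 0.01620 mol.
n(LiOH) used = 0.3497 x 0.006670 = 0.002332 mol, which equals the excess n(HClO4).
So n(HClO4) consumed by the sample = 0.01620 - 0.002332 = 0.01387 mol.
n(KOH) = 0.01387 / 1 = 0.01387 mol.
mass = 0.01387 mol x 56.11 g/mol = 0.778 g.

0.778 g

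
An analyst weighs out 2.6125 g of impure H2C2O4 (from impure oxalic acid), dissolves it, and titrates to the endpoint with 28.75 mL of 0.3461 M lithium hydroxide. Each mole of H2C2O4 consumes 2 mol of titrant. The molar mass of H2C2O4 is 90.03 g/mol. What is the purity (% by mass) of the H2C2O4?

n(LiOH) = 0.3461 x 0.02875 = 0.009950 mol.
n(H2C2O4) = 0.009950 / 2 = 0.004975 mol.
mass of H2C2O4 = 0.004975 x 90.03 = 0.4479 g.
% purity = 0.4479 / 2.6125 x 100 = 17.1%.

17.1%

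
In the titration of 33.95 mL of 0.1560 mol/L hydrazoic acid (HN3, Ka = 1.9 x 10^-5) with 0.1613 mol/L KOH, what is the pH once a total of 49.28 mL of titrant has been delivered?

12.50

n(acid) = 0.1560 x 0.03395 = 0.005296 mol; n(KOH) added = 0.1613 x 0.04928 = 0.007949 mol.
Base is in excess by 0.007949 - 0.005296 = 0.002653 mol in a total volume of 0.08323 L.
[OH^-] = 0.002653/0.08323 = 0.03187 M, so pOH = 1.50 and pH = 14.00 - 1.50 = 12.50.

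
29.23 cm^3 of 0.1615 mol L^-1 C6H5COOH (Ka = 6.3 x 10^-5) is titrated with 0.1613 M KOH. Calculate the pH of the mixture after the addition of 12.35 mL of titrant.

4.06

Initial n(C6H5COOH) = 0.1615 x 0.02923 = 0.004721 mol.
n(KOH) added = 0.1613 x 0.01235 = 0.001992 mol, converting that many moles of C6H5COOH to C6H5COO-.
Remaining n(C6H5COOH) = 0.002729 mol; n(C6H5COO-) = 0.001992 mol.
By Henderson-Hasselbalch, pH = pKa + log([A^-]/[HA]) = 4.20 + log(0.001992/0.002729) = 4.20 + (-0.14) = 4.06.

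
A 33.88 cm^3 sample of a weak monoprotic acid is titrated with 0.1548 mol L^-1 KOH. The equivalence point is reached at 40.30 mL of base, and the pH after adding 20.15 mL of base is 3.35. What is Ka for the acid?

4.5 x 10^-4

20.15 mL is half of the equivalence volume, so this is the half-equivalence point where [HA] = [A^-].
At half-equivalence pH = pKa, so pKa = 3.35.
Ka = 10^(-3.35) = 4.5 x 10^-4.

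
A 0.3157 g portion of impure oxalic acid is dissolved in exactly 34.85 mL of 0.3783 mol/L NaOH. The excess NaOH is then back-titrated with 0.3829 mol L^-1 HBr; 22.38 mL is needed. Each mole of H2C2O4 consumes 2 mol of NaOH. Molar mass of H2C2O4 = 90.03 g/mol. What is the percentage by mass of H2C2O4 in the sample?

65.8%

Total n(NaOH) added = 0.3783 x 0.03485 = 0.01318 mol.
n(HBr) used = 0.3829 x 0.02238 = 0.008569 mol, which equals the excess n(NaOH).
So n(NaOH) consumed by the sample = 0.01318 - 0.008569 = 0.004614 mol.
n(H2C2O4) = 0.004614 / 2 = 0.002307 mol.
mass H2C2O4 = 0.002307 x 90.03 = 0.2077 g, so %H2C2O4 = 0.2077/0.3157 x 100 = 65.8%.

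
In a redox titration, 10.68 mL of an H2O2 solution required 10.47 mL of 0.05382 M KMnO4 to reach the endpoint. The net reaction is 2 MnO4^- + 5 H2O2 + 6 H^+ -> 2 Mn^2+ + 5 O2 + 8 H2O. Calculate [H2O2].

n(KMnO4) = 0.05382 x 0.01047 = 0.0005635 mol.
From the balanced equation, 2 mol KMnO4 reacts with 5 mol H2O2, so n(H2O2) = 0.0005635 x 5/2 = 0.001409 mol.
[H2O2] = 0.001409 / 0.01068 L = 0.132 M.

0.132 M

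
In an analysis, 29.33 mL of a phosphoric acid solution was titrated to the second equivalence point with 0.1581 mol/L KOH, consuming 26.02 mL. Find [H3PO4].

n(KOH) = 0.1581 x 0.02602 = 0.004114 mol.
At the second equivalence point, 2 mol OH^- react per mol H3PO4, so n(H3PO4) = 0.004114 / 2 = 0.002057 mol.
[H3PO4] = 0.002057 / 0.02933 L = 0.0701 M.

0.0701 M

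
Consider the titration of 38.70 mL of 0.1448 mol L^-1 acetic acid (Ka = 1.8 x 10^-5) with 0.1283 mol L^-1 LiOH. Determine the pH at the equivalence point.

8.79

n(CH3COOH) = 0.1448 x 0.03870 = 0.005604 mol; V(LiOH) at equivalence = 0.005604/0.1283 = 0.04368 L.
At equivalence all the acid is converted to CH3COO-; total volume = 0.03870 + 0.04368 = 0.08238 L, so [CH3COO-] = 0.005604/0.08238 = 0.06803 M.
Kb = Kw/Ka = 1.0e-14 / 1.8 x 10^-5 = 5.56e-10.
[OH^-] = sqrt(Kb x [CH3COO-]) = sqrt(5.56e-10 x 0.06803) = 6.15e-6 M.
pOH = 5.21, so pH = 14.00 - 5.21 = 8.79.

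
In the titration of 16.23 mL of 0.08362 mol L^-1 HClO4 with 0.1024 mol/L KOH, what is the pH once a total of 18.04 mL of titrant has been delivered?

n(acid) = 0.08362 x 0.01623 = 0.001357 mol; n(KOH) added = 0.1024 x 0.01804 = 0.001847 mol.
Base is in excess by 0.001847 - 0.001357 = 0.0004901 mol in a total volume of 0.03427 L.
[OH^-] = 0.0004901/0.03427 = 0.01430 M, so pOH = 1.84 and pH = 14.00 - 1.84 = 12.16.

12.16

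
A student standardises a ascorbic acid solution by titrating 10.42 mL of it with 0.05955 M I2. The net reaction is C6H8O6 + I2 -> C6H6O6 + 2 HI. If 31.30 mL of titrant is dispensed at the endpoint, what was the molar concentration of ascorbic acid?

n(I2) = 0.05955 x 0.03130 = 0.001864 mol.
From the balanced equation, 1 mol I2 reacts with 1 mol ascorbic acid, so n(ascorbic acid) = 0.001864 x 1/1 = 0.001864 mol.
[ascorbic acid] = 0.001864 / 0.01042 L = 0.179 M.

0.179 M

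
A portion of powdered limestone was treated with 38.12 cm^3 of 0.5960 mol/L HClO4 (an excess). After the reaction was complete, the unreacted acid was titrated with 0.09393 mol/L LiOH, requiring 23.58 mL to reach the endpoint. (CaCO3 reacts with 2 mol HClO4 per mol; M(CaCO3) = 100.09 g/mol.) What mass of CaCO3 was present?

Total n(HClO4) added = 0.5960 x 0.03812 = 0.02272 mol.
n(LiOH) used = 0.09393 x 0.02358 = 0.002215 mol, which equals the excess n(HClO4).
So n(HClO4) consumed by the sample = 0.02272 - 0.002215 = 0.02050 mol.
n(CaCO3) = 0.02050 / 2 = 0.01025 mol.
mass = 0.01025 mol x 100.09 g/mol = 1.03 g.

1.03 g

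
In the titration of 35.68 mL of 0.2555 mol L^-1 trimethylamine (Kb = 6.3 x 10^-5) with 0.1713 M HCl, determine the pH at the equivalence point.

n((CH3)3N) = 0.2555 x 0.03568 = 0.009116 mol; V(HCl) at equivalence = 0.009116/0.1713 = 0.05322 L.
At equivalence the base is fully converted to (CH3)3NH+; total volume = 0.08890 L, so [(CH3)3NH+] = 0.009116/0.08890 = 0.1025 M.
Ka((CH3)3NH+) = Kw/Kb = 1.0e-14 / 6.3 x 10^-5 = 1.59e-10.
[H^+] = sqrt(Ka x [(CH3)3NH+]) = sqrt(1.59e-10 x 0.1025) = 4.03e-6 M.
pH = -log(4.03e-6) = 5.39.

5.39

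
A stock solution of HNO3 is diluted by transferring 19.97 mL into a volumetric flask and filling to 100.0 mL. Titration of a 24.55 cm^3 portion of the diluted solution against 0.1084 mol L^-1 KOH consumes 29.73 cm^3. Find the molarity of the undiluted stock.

0.657 M

n(KOH) = 0.1084 x 0.02973 = 0.003223 mol.
n(HNO3) in the aliquot = 0.003223 mol.
[diluted HNO3] = 0.003223 / 0.02455 = 0.1313 M.
Dilution factor = 100.0/19.97 = 5.008, so [stock] = 0.1313 x 5.008 = 0.657 M.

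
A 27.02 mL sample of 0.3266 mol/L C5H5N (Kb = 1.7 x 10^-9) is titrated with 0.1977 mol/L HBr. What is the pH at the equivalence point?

n(C5H5N) = 0.3266 x 0.02702 = 0.008825 mol; V(HBr) at equivalence = 0.008825/0.1977 = 0.04464 L.
At equivalence the base is fully converted to C5H5NH+; total volume = 0.07166 L, so [C5H5NH+] = 0.008825/0.07166 = 0.1232 M.
Ka(C5H5NH+) = Kw/Kb = 1.0e-14 / 1.7 x 10^-9 = 5.88e-6.
[H^+] = sqrt(Ka x [C5H5NH+]) = sqrt(5.88e-6 x 0.1232) = 0.000851 M.
pH = -log(0.000851) = 3.07.

3.07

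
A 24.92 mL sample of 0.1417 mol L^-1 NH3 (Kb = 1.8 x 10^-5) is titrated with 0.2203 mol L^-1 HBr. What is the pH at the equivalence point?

5.16

n(NH3) = 0.1417 x 0.02492 = 0.003531 mol; V(HBr) at equivalence = 0.003531/0.2203 = 0.01603 L.
At equivalence the base is fully converted to NH4+; total volume = 0.04095 L, so [NH4+] = 0.003531/0.04095 = 0.08623 M.
Ka(NH4+) = Kw/Kb = 1.0e-14 / 1.8 x 10^-5 = 5.56e-10.
[H^+] = sqrt(Ka x [NH4+]) = sqrt(5.56e-10 x 0.08623) = 6.92e-6 M.
pH = -log(6.92e-6) = 5.16.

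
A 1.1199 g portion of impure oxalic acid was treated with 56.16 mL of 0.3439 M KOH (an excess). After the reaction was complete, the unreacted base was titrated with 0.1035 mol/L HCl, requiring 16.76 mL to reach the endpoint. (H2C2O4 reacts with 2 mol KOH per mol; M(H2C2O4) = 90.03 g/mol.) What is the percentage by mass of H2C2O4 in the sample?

Total n(KOH) added = 0.3439 x 0.05616 = 0.01931 mol.
n(HCl) used = 0.1035 x 0.01676 = 0.001735 mol, which equals the excess n(KOH).
So n(KOH) consumed by the sample = 0.01931 - 0.001735 = 0.01758 mol.
n(H2C2O4) = 0.01758 / 2 = 0.008789 mol.
mass H2C2O4 = 0.008789 x 90.03 = 0.7913 g, so %H2C2O4 = 0.7913/1.1199 x 100 = 70.7%.

70.7%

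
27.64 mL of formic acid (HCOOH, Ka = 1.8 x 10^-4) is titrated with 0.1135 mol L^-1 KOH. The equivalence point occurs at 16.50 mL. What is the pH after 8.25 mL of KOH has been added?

3.74

8.25 mL is exactly half the equivalence volume (16.50/2), i.e. the half-equivalence point.
There, n(HA) = n(A^-), so pH = pKa = -log(1.8 x 10^-4) = 3.74.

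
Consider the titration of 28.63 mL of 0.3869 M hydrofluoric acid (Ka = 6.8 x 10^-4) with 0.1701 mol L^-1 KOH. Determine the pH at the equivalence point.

8.12

n(HF) = 0.3869 x 0.02863 = 0.01108 mol; V(KOH) at equivalence = 0.01108/0.1701 = 0.06512 L.
At equivalence all the acid is converted to F-; total volume = 0.02863 + 0.06512 = 0.09375 L, so [F-] = 0.01108/0.09375 = 0.1182 M.
Kb = Kw/Ka = 1.0e-14 / 6.8 x 10^-4 = 1.47e-11.
[OH^-] = sqrt(Kb x [F-]) = sqrt(1.47e-11 x 0.1182) = 1.32e-6 M.
pOH = 5.88, so pH = 14.00 - 5.88 = 8.12.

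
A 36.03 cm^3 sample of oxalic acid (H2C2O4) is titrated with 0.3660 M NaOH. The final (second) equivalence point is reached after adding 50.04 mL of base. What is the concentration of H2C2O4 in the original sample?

0.254 M

n(NaOH) = 0.3660 x 0.05004 = 0.01831 mol.
At the final (second) equivalence point, 2 mol OH^- react per mol H2C2O4, so n(H2C2O4) = 0.01831 / 2 = 0.009157 mol.
[H2C2O4] = 0.009157 / 0.03603 L = 0.254 M.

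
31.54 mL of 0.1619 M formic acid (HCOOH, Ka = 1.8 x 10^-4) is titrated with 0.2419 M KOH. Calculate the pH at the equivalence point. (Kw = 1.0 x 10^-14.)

8.37

n(HCOOH) = 0.1619 x 0.03154 = 0.005106 mol; V(KOH) at equivalence = 0.005106/0.2419 = 0.02111 L.
At equivalence all the acid is converted to HCOO-; total volume = 0.03154 + 0.02111 = 0.05265 L, so [HCOO-] = 0.005106/0.05265 = 0.09699 M.
Kb = Kw/Ka = 1.0e-14 / 1.8 x 10^-4 = 5.56e-11.
[OH^-] = sqrt(Kb x [HCOO-]) = sqrt(5.56e-11 x 0.09699) = 2.32e-6 M.
pOH = 5.63, so pH = 14.00 - 5.63 = 8.37.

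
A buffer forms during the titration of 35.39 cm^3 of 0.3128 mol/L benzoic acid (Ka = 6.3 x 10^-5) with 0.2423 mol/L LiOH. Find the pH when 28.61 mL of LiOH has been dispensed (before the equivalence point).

Initial n(C6H5COOH) = 0.3128 x 0.03539 = 0.01107 mol.
n(LiOH) added = 0.2423 x 0.02861 = 0.006932 mol, converting that many moles of C6H5COOH to C6H5COO-.
Remaining n(C6H5COOH) = 0.004138 mol; n(C6H5COO-) = 0.006932 mol.
By Henderson-Hasselbalch, pH = pKa + log([A^-]/[HA]) = 4.20 + log(0.006932/0.004138) = 4.20 + (+0.22) = 4.42.

4.42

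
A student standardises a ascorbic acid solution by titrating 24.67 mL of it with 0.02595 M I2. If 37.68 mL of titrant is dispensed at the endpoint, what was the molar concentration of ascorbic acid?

0.0396 M

n(I2) = 0.02595 x 0.03768 = 0.0009778 mol.
From the balanced equation, 1 mol I2 reacts with 1 mol ascorbic acid, so n(ascorbic acid) = 0.0009778 x 1/1 = 0.0009778 mol.
[ascorbic acid] = 0.0009778 / 0.02467 L = 0.0396 M.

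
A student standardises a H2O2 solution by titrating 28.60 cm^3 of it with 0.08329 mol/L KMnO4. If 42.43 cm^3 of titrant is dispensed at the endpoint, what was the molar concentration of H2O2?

n(KMnO4) = 0.08329 x 0.04243 = 0.003534 mol.
From the balanced equation, 2 mol KMnO4 reacts with 5 mol H2O2, so n(H2O2) = 0.003534 x 5/2 = 0.008835 mol.
[H2O2] = 0.008835 / 0.02860 L = 0.309 M.

0.309 M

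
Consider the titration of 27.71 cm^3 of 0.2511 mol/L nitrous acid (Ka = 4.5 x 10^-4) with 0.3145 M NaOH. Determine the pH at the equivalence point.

n(HNO2) = 0.2511 x 0.02771 = 0.006958 mol; V(NaOH) at equivalence = 0.006958/0.3145 = 0.02212 L.
At equivalence all the acid is converted to NO2-; total volume = 0.02771 + 0.02212 = 0.04983 L, so [NO2-] = 0.006958/0.04983 = 0.1396 M.
Kb = Kw/Ka = 1.0e-14 / 4.5 x 10^-4 = 2.22e-11.
[OH^-] = sqrt(Kb x [NO2-]) = sqrt(2.22e-11 x 0.1396) = 1.76e-6 M.
pOH = 5.75, so pH = 14.00 - 5.75 = 8.25.

8.25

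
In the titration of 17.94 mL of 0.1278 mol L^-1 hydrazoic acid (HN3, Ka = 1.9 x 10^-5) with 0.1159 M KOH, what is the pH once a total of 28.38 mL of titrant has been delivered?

12.33

n(acid) = 0.1278 x 0.01794 = 0.002293 mol; n(KOH) added = 0.1159 x 0.02838 = 0.003289 mol.
Base is in excess by 0.003289 - 0.002293 = 0.0009965 mol in a total volume of 0.04632 L.
[OH^-] = 0.0009965/0.04632 = 0.02151 M, so pOH = 1.67 and pH = 14.00 - 1.67 = 12.33.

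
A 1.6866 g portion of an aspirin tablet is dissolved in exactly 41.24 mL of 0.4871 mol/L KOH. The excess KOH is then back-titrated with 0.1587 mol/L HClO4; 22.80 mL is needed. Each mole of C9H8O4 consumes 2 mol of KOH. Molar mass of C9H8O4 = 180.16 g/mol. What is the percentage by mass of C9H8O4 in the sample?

88.0%

Total n(KOH) added = 0.4871 x 0.04124 = 0.02009 mol.
n(HClO4) used = 0.1587 x 0.02280 = 0.003618 mol, which equals the excess n(KOH).
So n(KOH) consumed by the sample = 0.02009 - 0.003618 = 0.01647 mol.
n(C9H8O4) = 0.01647 / 2 = 0.008235 mol.
mass C9H8O4 = 0.008235 x 180.16 = 1.484 g, so %C9H8O4 = 1.484/1.6866 x 100 = 88.0%.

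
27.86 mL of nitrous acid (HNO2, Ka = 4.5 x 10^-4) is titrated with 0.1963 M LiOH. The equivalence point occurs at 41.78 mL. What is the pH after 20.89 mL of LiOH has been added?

3.35

20.89 mL is exactly half the equivalence volume (41.78/2), i.e. the half-equivalence point.
There, n(HA) = n(A^-), so pH = pKa = -log(4.5 x 10^-4) = 3.35.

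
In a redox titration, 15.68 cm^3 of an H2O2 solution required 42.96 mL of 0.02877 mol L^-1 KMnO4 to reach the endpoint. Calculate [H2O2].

0.197 M

n(KMnO4) = 0.02877 x 0.04296 = 0.001236 mol.
From the balanced equation, 2 mol KMnO4 reacts with 5 mol H2O2, so n(H2O2) = 0.001236 x 5/2 = 0.003090 mol.
[H2O2] = 0.003090 / 0.01568 L = 0.197 M.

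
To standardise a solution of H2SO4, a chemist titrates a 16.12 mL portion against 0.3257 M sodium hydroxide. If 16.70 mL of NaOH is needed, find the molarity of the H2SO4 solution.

n(NaOH) delivered = 0.3257 x 0.01670 = 0.005439 mol.
The reaction is 1 H2SO4 + 2 NaOH, so n(H2SO4) = 0.005439 x 1/2 = 0.002720 mol.
[H2SO4] = 0.002720 mol / 0.01612 L = 0.169 M.

0.169 M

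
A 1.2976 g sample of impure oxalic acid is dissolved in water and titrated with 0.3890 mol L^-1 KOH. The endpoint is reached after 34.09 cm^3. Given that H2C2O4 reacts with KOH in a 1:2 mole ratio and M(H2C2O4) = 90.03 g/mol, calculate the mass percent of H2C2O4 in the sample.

n(KOH) = 0.3890 x 0.03409 = 0.01326 mol.
n(H2C2O4) = 0.01326 / 2 = 0.006631 mol.
mass of H2C2O4 = 0.006631 x 90.03 = 0.5969 g.
% purity = 0.5969 / 1.2976 x 100 = 46.0%.

46.0%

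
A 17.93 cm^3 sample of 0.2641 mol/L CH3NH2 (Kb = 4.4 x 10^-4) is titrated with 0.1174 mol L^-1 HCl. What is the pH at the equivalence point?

5.87

n(CH3NH2) = 0.2641 x 0.01793 = 0.004735 mol; V(HCl) at equivalence = 0.004735/0.1174 = 0.04033 L.
At equivalence the base is fully converted to CH3NH3+; total volume = 0.05826 L, so [CH3NH3+] = 0.004735/0.05826 = 0.08127 M.
Ka(CH3NH3+) = Kw/Kb = 1.0e-14 / 4.4 x 10^-4 = 2.27e-11.
[H^+] = sqrt(Ka x [CH3NH3+]) = sqrt(2.27e-11 x 0.08127) = 1.36e-6 M.
pH = -log(1.36e-6) = 5.87.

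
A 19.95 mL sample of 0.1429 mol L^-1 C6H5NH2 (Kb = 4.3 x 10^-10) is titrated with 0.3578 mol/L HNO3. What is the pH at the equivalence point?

2.81

n(C6H5NH2) = 0.1429 x 0.01995 = 0.002851 mol; V(HNO3) at equivalence = 0.002851/0.3578 = 0.007968 L.
At equivalence the base is fully converted to C6H5NH3+; total volume = 0.02792 L, so [C6H5NH3+] = 0.002851/0.02792 = 0.1021 M.
Ka(C6H5NH3+) = Kw/Kb = 1.0e-14 / 4.3 x 10^-10 = 2.33e-5.
[H^+] = sqrt(Ka x [C6H5NH3+]) = sqrt(2.33e-5 x 0.1021) = 0.00154 M.
pH = -log(0.00154) = 2.81.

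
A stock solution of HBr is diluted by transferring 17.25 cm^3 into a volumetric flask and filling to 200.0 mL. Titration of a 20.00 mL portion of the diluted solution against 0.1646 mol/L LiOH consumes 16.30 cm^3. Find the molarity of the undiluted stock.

1.56 M

n(LiOH) = 0.1646 x 0.01630 = 0.002683 mol.
n(HBr) in the aliquot = 0.002683 mol.
[diluted HBr] = 0.002683 / 0.02000 = 0.1341 M.
Dilution factor = 200.0/17.25 = 11.59, so [stock] = 0.1341 x 11.59 = 1.56 M.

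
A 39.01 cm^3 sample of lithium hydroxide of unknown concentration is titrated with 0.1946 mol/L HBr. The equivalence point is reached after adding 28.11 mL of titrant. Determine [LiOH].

n(HBr) delivered = 0.1946 x 0.02811 = 0.005470 mol.
For a 1:1 reaction, n(LiOH) = 0.005470 mol.
[LiOH] = 0.005470 mol / 0.03901 L = 0.140 M.

0.140 M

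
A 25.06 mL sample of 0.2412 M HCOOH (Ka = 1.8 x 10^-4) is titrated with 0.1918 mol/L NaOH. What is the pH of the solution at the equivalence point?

8.39

n(HCOOH) = 0.2412 x 0.02506 = 0.006044 mol; V(NaOH) at equivalence = 0.006044/0.1918 = 0.03151 L.
At equivalence all the acid is converted to HCOO-; total volume = 0.02506 + 0.03151 = 0.05657 L, so [HCOO-] = 0.006044/0.05657 = 0.1068 M.
Kb = Kw/Ka = 1.0e-14 / 1.8 x 10^-4 = 5.56e-11.
[OH^-] = sqrt(Kb x [HCOO-]) = sqrt(5.56e-11 x 0.1068) = 2.44e-6 M.
pOH = 5.61, so pH = 14.00 - 5.61 = 8.39.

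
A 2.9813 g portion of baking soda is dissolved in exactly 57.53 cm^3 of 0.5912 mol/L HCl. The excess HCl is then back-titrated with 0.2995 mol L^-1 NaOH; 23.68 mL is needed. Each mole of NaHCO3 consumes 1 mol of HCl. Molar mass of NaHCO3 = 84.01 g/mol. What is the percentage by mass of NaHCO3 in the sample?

Total n(HCl) added = 0.5912 x 0.05753 = 0.03401 mol.
n(NaOH) used = 0.2995 x 0.02368 = 0.007092 mol, which equals the excess n(HCl).
So n(HCl) consumed by the sample = 0.03401 - 0.007092 = 0.02692 mol.
n(NaHCO3) = 0.02692 / 1 = 0.02692 mol.
mass NaHCO3 = 0.02692 x 84.01 = 2.262 g, so %NaHCO3 = 2.262/2.9813 x 100 = 75.9%.

75.9%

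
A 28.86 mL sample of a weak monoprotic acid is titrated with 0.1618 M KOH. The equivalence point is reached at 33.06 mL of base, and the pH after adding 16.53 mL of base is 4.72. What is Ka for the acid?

1.9 x 10^-5

16.53 mL is half of the equivalence volume, so this is the half-equivalence point where [HA] = [A^-].
At half-equivalence pH = pKa, so pKa = 4.72.
Ka = 10^(-4.72) = 1.9 x 10^-5.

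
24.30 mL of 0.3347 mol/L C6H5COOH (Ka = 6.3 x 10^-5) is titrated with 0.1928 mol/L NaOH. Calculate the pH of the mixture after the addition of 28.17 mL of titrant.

Initial n(C6H5COOH) = 0.3347 x 0.02430 = 0.008133 mol.
n(NaOH) added = 0.1928 x 0.02817 = 0.005431 mol, converting that many moles of C6H5COOH to C6H5COO-.
Remaining n(C6H5COOH) = 0.002702 mol; n(C6H5COO-) = 0.005431 mol.
By Henderson-Hasselbalch, pH = pKa + log([A^-]/[HA]) = 4.20 + log(0.005431/0.002702) = 4.20 + (+0.30) = 4.50.

4.50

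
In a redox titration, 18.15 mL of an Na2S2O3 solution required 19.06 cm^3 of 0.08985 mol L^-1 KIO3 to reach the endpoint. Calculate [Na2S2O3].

0.566 M

n(KIO3) = 0.08985 x 0.01906 = 0.001713 mol.
From the balanced equation, 1 mol KIO3 reacts with 6 mol Na2S2O3, so n(Na2S2O3) = 0.001713 x 6/1 = 0.01028 mol.
[Na2S2O3] = 0.01028 / 0.01815 L = 0.566 M.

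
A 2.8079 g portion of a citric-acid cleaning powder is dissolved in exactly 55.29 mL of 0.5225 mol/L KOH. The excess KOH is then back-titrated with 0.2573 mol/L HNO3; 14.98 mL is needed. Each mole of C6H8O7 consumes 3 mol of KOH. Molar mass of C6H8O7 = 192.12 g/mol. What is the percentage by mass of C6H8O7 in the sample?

Total n(KOH) added = 0.5225 x 0.05529 = 0.02889 mol.
n(HNO3) used = 0.2573 x 0.01498 = 0.003854 mol, which equals the excess n(KOH).
So n(KOH) consumed by the sample = 0.02889 - 0.003854 = 0.02503 mol.
n(C6H8O7) = 0.02503 / 3 = 0.008345 mol.
mass C6H8O7 = 0.008345 x 192.12 = 1.603 g, so %C6H8O7 = 1.603/2.8079 x 100 = 57.1%.

57.1%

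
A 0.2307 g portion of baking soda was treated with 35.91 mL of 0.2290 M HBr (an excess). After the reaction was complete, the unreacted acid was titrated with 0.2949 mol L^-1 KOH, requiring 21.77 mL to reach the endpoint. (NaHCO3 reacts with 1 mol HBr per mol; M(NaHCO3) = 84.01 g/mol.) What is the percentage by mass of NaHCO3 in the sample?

Total n(HBr) added = 0.2290 x 0.03591 = 0.008223 mol.
n(KOH) used = 0.2949 x 0.02177 = 0.006420 mol, which equals the excess n(HBr).
So n(HBr) consumed by the sample = 0.008223 - 0.006420 = 0.001803 mol.
n(NaHCO3) = 0.001803 / 1 = 0.001803 mol.
mass NaHCO3 = 0.001803 x 84.01 = 0.1515 g, so %NaHCO3 = 0.1515/0.2307 x 100 = 65.7%.

65.7%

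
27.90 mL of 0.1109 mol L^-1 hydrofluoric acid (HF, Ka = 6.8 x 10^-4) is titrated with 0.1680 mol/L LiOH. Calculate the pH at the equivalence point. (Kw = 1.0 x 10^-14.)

n(HF) = 0.1109 x 0.02790 = 0.003094 mol; V(LiOH) at equivalence = 0.003094/0.1680 = 0.01842 L.
At equivalence all the acid is converted to F-; total volume = 0.02790 + 0.01842 = 0.04632 L, so [F-] = 0.003094/0.04632 = 0.06680 M.
Kb = Kw/Ka = 1.0e-14 / 6.8 x 10^-4 = 1.47e-11.
[OH^-] = sqrt(Kb x [F-]) = sqrt(1.47e-11 x 0.06680) = 9.91e-7 M.
pOH = 6.00, so pH = 14.00 - 6.00 = 8.00.

8.00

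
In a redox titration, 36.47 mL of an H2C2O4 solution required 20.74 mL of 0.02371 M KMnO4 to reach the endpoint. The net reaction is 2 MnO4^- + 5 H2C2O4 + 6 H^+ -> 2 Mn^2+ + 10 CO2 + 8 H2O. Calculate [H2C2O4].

0.0337 M

n(KMnO4) = 0.02371 x 0.02074 = 0.0004917 mol.
From the balanced equation, 2 mol KMnO4 reacts with 5 mol H2C2O4, so n(H2C2O4) = 0.0004917 x 5/2 = 0.001229 mol.
[H2C2O4] = 0.001229 / 0.03647 L = 0.0337 M.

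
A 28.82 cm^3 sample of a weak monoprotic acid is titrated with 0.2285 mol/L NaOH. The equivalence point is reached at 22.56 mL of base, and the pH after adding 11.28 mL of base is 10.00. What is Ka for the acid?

1.0 x 10^-10

11.28 mL is half of the equivalence volume, so this is the half-equivalence point where [HA] = [A^-].
At half-equivalence pH = pKa, so pKa = 10.00.
Ka = 10^(-10.00) = 1.0 x 10^-10.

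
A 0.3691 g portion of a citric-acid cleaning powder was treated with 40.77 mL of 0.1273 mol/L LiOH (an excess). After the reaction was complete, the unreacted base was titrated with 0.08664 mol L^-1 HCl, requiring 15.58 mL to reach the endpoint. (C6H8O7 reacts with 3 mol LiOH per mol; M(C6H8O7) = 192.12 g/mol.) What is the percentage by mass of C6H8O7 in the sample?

Total n(LiOH) added = 0.1273 x 0.04077 = 0.005190 mol.
n(HCl) used = 0.08664 x 0.01558 = 0.001350 mol, which equals the excess n(LiOH).
So n(LiOH) consumed by the sample = 0.005190 - 0.001350 = 0.003840 mol.
n(C6H8O7) = 0.003840 / 3 = 0.001280 mol.
mass C6H8O7 = 0.001280 x 192.12 = 0.2459 g, so %C6H8O7 = 0.2459/0.3691 x 100 = 66.6%.

66.6%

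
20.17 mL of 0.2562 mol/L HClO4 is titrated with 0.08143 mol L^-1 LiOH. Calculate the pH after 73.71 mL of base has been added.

11.95

n(acid) = 0.2562 x 0.02017 = 0.005168 mol; n(LiOH) added = 0.08143 x 0.07371 = 0.006002 mol.
Base is in excess by 0.006002 - 0.005168 = 0.0008347 mol in a total volume of 0.09388 L.
[OH^-] = 0.0008347/0.09388 = 0.008891 M, so pOH = 2.05 and pH = 14.00 - 2.05 = 11.95.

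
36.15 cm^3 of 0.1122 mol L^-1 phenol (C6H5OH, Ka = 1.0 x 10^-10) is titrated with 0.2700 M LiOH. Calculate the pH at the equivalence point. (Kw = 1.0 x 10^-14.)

n(C6H5OH) = 0.1122 x 0.03615 = 0.004056 mol; V(LiOH) at equivalence = 0.004056/0.2700 = 0.01502 L.
At equivalence all the acid is converted to C6H5O-; total volume = 0.03615 + 0.01502 = 0.05117 L, so [C6H5O-] = 0.004056/0.05117 = 0.07926 M.
Kb = Kw/Ka = 1.0e-14 / 1.0 x 10^-10 = 0.000100.
[OH^-] = sqrt(Kb x [C6H5O-]) = sqrt(0.000100 x 0.07926) = 0.00282 M.
pOH = 2.55, so pH = 14.00 - 2.55 = 11.45.

11.45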